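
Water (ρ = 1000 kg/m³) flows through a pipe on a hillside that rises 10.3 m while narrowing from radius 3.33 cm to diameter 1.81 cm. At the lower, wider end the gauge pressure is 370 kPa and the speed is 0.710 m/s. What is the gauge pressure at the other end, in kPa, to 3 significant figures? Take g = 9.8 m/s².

P₂ ≈ 223 kPa

By continuity, v₂ = v₁·A₁/A₂ = 0.710·(34.8/2.57) = 9.61 m/s.
Bernoulli: P₁ + ½ρv₁² + ρg h₁ = P₂ + ½ρv₂² + ρg h₂, so P₂ = P₁ + ½ρ(v₁² − v₂²) − ρg(h₂ − h₁).
P₂ = 370000 + ½·1000·(0.710² − 9.61²) − 1000·9.8·(+10.3) = 370000 + (-46000) − (101000) = 223000 Pa.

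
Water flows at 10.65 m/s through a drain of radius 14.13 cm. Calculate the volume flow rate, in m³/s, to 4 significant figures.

Q ≈ 0.6680 m³/s

Q = A·v = 0.06272 m² × 10.65 m/s = 0.6680 m³/s.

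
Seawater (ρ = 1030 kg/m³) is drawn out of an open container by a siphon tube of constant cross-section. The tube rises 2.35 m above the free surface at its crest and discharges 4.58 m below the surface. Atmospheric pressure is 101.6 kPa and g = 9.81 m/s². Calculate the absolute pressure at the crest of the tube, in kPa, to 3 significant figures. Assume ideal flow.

The outlet speed comes from Torricelli: v = √(2g·4.58) = 9.48 m/s.
With constant cross-section the crest speed equals v; applying Bernoulli from the surface up to the crest, P_top = P_atm − ½ρv² − ρg·h_top.
P_top = 101600 − ½·1030·9.48² − 1030·9.81·2.35 = 31600 Pa.

P_top ≈ 31.6 kPa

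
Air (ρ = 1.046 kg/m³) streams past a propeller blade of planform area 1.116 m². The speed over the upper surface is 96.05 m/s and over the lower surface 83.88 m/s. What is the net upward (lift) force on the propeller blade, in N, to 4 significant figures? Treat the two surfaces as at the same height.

From P + ½ρv² = const at equal height, P_low − P_up = ½ρ(v_up² − v_low²).
ΔP = ½·1.046·(96.05² − 83.88²) = 1145 Pa.
Lift = ΔP · A = 1145 × 1.116 = 1278 N.

F ≈ 1278 N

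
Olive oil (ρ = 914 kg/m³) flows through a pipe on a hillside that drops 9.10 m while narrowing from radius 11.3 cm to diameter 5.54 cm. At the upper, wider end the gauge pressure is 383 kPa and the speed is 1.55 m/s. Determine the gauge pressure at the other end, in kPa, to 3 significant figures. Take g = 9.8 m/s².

By continuity, v₂ = v₁·A₁/A₂ = 1.55·(401/24.1) = 25.8 m/s.
Energy conservation along the streamline gives P₂ = P₁ − ½ρ(v₂² − v₁²) − ρg(h₂ − h₁).
P₂ = 383000 + ½·914·(1.55² − 25.8²) − 914·9.8·(−9.10) = 383000 + (-303000) − (-81500) = 162000 Pa.

P₂ ≈ 162 kPa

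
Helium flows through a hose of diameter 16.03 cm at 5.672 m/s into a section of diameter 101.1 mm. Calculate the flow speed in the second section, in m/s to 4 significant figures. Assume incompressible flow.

Mass conservation (A₁v₁ = A₂v₂) gives v₂ = 5.672 × 201.8/80.28 = 14.26 m/s.

v₂ ≈ 14.26 m/s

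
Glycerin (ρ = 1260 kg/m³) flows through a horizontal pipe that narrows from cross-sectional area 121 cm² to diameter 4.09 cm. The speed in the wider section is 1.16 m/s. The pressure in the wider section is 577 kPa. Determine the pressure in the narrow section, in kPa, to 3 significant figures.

P₂ ≈ 506 kPa

The volume flow rate is constant, so v₂ = (A₁/A₂)v₁ = (121/13.1)·1.16 = 10.7 m/s.
Along the horizontal streamline, P + ½ρv² is constant.
P₂ = P₁ − ½ρ(v₂² − v₁²) = 577000 − ½·1260·(10.7² − 1.16²) = 577000 − 71100 = 506000 Pa.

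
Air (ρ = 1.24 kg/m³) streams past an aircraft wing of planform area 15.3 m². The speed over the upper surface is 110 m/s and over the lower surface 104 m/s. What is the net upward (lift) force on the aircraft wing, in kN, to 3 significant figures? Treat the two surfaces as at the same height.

The faster flow above has the lower pressure; Bernoulli (same height) gives ΔP = ½ρ(v_up² − v_low²).
ΔP = ½·1.24·(110² − 104²) = 796 Pa.
Lift = ΔP · A = 796 × 15.3 = 12200 N.

12.2 kN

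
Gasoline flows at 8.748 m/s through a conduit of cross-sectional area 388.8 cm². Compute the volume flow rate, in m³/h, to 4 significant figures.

1224 m³/h

Q = A·v = 0.03888 m² × 8.748 m/s = 0.3401 m³/s.
Converting: 0.3401 m³/s × 3600 = 1224 m³/h.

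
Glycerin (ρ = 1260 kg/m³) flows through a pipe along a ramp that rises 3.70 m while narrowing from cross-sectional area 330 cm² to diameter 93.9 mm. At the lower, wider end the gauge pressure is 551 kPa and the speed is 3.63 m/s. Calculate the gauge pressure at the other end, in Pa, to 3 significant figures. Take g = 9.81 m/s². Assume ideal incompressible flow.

P₂ = 325000 Pa

Continuity gives A₁v₁ = A₂v₂, so v₂ = (330 cm²)/(69.3 cm²) × 3.63 m/s = 17.3 m/s.
Applying Bernoulli between the two ends and solving for P₂: P₂ = P₁ + ½ρ(v₁² − v₂²) − ρgΔh.
P₂ = 551000 + ½·1260·(3.63² − 17.3²) − 1260·9.81·(+3.70) = 551000 + (-180000) − (45700) = 325000 Pa.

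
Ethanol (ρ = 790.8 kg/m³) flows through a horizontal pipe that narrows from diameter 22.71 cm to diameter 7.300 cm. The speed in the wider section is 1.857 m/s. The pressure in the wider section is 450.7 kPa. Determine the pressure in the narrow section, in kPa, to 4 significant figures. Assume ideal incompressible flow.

By continuity, v₂ = v₁·A₁/A₂ = 1.857·(405.1/41.85) = 17.97 m/s.
Bernoulli (h₁ = h₂): P₁ − P₂ = ½ρ(v₂² − v₁²).
P₂ = P₁ − ½ρ(v₂² − v₁²) = 450700 − ½·790.8·(17.97² − 1.857²) = 450700 − 126400 = 324300 Pa.

P₂ ≈ 324.3 kPa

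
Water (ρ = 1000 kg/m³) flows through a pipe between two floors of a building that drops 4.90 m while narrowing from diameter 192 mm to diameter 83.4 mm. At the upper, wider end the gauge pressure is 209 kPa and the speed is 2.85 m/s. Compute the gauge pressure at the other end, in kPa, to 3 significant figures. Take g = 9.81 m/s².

By continuity, v₂ = v₁·A₁/A₂ = 2.85·(290/54.6) = 15.1 m/s.
Energy conservation along the streamline gives P₂ = P₁ − ½ρ(v₂² − v₁²) − ρg(h₂ − h₁).
P₂ = 209000 + ½·1000·(2.85² − 15.1²) − 1000·9.81·(−4.90) = 209000 + (-110000) − (-48100) = 147000 Pa.

P₂ ≈ 147 kPa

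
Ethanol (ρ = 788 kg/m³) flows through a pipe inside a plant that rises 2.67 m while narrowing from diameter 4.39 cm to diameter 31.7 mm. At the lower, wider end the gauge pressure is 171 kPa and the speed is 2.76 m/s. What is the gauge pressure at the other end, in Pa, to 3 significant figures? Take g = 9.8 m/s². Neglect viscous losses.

P₂ = 142000 Pa

Mass conservation (A₁v₁ = A₂v₂) gives v₂ = 2.76 × 15.1/7.89 = 5.29 m/s.
Energy conservation along the streamline gives P₂ = P₁ − ½ρ(v₂² − v₁²) − ρg(h₂ − h₁).
P₂ = 171000 + ½·788·(2.76² − 5.29²) − 788·9.8·(+2.67) = 171000 + (-8040) − (20600) = 142000 Pa.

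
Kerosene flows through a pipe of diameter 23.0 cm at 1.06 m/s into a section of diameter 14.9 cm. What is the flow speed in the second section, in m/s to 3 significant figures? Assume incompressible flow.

v₂ = 2.53 m/s

Continuity gives A₁v₁ = A₂v₂, so v₂ = (415 cm²)/(174 cm²) × 1.06 m/s = 2.53 m/s.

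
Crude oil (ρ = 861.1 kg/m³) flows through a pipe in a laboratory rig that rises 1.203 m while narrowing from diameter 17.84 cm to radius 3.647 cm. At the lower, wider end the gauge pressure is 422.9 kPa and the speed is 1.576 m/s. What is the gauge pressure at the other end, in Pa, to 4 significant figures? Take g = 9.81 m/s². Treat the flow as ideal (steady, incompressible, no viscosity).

375500 Pa

By continuity, v₂ = v₁·A₁/A₂ = 1.576·(250.0/41.79) = 9.428 m/s.
Applying Bernoulli between the two ends and solving for P₂: P₂ = P₁ + ½ρ(v₁² − v₂²) − ρgΔh.
P₂ = 422900 + ½·861.1·(1.576² − 9.428²) − 861.1·9.81·(+1.203) = 422900 + (-37200) − (10160) = 375500 Pa.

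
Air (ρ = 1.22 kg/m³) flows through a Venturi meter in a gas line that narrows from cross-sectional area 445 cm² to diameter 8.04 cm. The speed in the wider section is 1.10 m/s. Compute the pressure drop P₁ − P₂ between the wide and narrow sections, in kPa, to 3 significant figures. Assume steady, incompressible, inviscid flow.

ΔP ≈ 0.0560 kPa

The volume flow rate is constant, so v₂ = (A₁/A₂)v₁ = (445/50.8)·1.10 = 9.64 m/s.
The pipe is horizontal, so Bernoulli reduces to P₁ + ½ρv₁² = P₂ + ½ρv₂².
P₁ − P₂ = ½·1.22·(9.64² − 1.10²) = ½·1.22·91.8 = 56.0 Pa.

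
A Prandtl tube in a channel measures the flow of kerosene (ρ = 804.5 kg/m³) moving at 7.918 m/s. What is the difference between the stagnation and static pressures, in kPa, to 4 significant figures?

At the stagnation point the flow is brought to rest, so Bernoulli gives P_stag − P_static = ½ρv².
ΔP = ½·804.5·7.918² = 25220 Pa.

25.22 kPa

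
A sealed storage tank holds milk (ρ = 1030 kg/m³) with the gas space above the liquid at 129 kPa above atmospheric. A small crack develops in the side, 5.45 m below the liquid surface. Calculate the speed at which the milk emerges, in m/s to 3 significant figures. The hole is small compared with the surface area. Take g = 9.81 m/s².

Take point 1 at the surface (v₁ ≈ 0) and point 2 at the hole (at atmospheric pressure). Bernoulli: P₁ + ρg h = P_atm + ½ρv₂².
With P₁ − P_atm = 129000 Pa, v₂ = √(2gh + 2ΔP/ρ) = √(2·9.81·5.45 + 2·129000/1030) = 18.9 m/s.

v ≈ 18.9 m/s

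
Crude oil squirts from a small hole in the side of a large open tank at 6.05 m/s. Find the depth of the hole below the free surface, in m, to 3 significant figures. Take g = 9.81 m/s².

For a small hole in a large open tank, ½v² = gh, giving h = v²/(2g).
h = 6.05²/(2·9.81) = 36.6/19.62 = 1.87 m.

h ≈ 1.87 m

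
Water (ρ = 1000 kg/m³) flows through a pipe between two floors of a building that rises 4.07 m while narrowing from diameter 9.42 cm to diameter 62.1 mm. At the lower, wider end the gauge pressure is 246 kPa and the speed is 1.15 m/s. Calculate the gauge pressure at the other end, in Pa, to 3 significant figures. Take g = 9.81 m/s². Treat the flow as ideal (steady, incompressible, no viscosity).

P₂ = 203000 Pa

Mass conservation (A₁v₁ = A₂v₂) gives v₂ = 1.15 × 69.7/30.3 = 2.65 m/s.
Energy conservation along the streamline gives P₂ = P₁ − ½ρ(v₂² − v₁²) − ρg(h₂ − h₁).
P₂ = 246000 + ½·1000·(1.15² − 2.65²) − 1000·9.81·(+4.07) = 246000 + (-2840) − (39900) = 203000 Pa.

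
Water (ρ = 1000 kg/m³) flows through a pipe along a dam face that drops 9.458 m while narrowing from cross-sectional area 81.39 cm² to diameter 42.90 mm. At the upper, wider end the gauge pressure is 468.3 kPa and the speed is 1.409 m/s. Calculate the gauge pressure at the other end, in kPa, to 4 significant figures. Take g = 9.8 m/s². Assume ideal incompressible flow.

P₂ ≈ 530.5 kPa

The volume flow rate is constant, so v₂ = (A₁/A₂)v₁ = (81.39/14.45)·1.409 = 7.934 m/s.
Applying Bernoulli between the two ends and solving for P₂: P₂ = P₁ + ½ρ(v₁² − v₂²) − ρgΔh.
P₂ = 468300 + ½·1000·(1.409² − 7.934²) − 1000·9.8·(−9.458) = 468300 + (-30480) − (-92690) = 530500 Pa.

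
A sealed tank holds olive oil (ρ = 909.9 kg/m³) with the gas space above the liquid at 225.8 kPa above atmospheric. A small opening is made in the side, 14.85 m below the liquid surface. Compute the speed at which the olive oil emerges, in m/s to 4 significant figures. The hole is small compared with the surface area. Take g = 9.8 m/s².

28.06 m/s

Take point 1 at the surface (v₁ ≈ 0) and point 2 at the hole (at atmospheric pressure). Bernoulli: P₁ + ρg h = P_atm + ½ρv₂².
With P₁ − P_atm = 225800 Pa, v₂ = √(2gh + 2ΔP/ρ) = √(2·9.8·14.85 + 2·225800/909.9) = 28.06 m/s.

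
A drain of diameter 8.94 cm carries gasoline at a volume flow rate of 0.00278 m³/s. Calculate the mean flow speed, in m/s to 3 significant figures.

0.443 m/s

Q = 0.00278 m³/s = 0.00278 m³/s.
v = Q/A = 0.00278 / 0.00628 = 0.443 m/s.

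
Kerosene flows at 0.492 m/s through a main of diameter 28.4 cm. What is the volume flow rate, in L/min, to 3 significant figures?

Q = A·v = 0.0633 m² × 0.492 m/s = 0.0312 m³/s.
Converting: 0.0312 m³/s × 60000 = 1870 L/min.

Q = 1870 L/min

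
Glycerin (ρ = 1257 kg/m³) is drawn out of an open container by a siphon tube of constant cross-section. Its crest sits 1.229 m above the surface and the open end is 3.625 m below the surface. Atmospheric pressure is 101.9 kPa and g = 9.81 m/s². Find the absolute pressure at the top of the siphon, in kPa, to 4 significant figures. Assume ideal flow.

Bernoulli surface→outlet gives ½v² = g·h_out, so v = √(2·9.81·3.625) = 8.433 m/s.
The bore is uniform, so the speed at the crest is the same v. Bernoulli surface→crest: P_atm = P_top + ½ρv² + ρg·h_top.
P_top = 101900 − ½·1257·8.433² − 1257·9.81·1.229 = 42040 Pa.

P_top ≈ 42.04 kPa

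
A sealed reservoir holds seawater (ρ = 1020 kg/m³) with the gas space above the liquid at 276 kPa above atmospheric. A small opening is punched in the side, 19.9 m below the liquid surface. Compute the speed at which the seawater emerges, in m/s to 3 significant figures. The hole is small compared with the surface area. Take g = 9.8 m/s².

v ≈ 30.5 m/s

Take point 1 at the surface (v₁ ≈ 0) and point 2 at the hole (at atmospheric pressure). Bernoulli: P₁ + ρg h = P_atm + ½ρv₂².
With P₁ − P_atm = 276000 Pa, v₂ = √(2gh + 2ΔP/ρ) = √(2·9.8·19.9 + 2·276000/1020) = 30.5 m/s.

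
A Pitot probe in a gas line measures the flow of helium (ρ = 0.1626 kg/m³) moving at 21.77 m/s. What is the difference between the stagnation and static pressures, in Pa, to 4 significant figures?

Bernoulli between the free stream and the stagnation point: ½ρv² = P_stag − P_static.
ΔP = ½·0.1626·21.77² = 38.53 Pa.

ΔP = 38.53 Pa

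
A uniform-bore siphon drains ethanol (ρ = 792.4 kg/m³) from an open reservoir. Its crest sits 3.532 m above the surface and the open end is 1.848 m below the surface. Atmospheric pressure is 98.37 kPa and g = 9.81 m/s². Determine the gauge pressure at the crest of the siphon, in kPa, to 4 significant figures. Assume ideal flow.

The outlet speed comes from Torricelli: v = √(2g·1.848) = 6.021 m/s.
Continuity keeps v the same throughout the tube; from surface to crest, P_atm + 0 = P_top + ½ρv² + ρg·h_top.
P_top = 98370 − ½·792.4·6.021² − 792.4·9.81·3.532 = 56550 Pa. So P_gauge = P_top − P_atm = -41820 Pa.

-41.82 kPa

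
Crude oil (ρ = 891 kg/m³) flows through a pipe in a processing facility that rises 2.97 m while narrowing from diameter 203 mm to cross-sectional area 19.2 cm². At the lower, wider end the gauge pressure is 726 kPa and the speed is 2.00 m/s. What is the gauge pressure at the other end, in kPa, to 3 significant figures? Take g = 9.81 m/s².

P₂ ≈ 195 kPa

The volume flow rate is constant, so v₂ = (A₁/A₂)v₁ = (324/19.2)·2.00 = 33.7 m/s.
Bernoulli: P₁ + ½ρv₁² + ρg h₁ = P₂ + ½ρv₂² + ρg h₂, so P₂ = P₁ + ½ρ(v₁² − v₂²) − ρg(h₂ − h₁).
P₂ = 726000 + ½·891·(2.00² − 33.7²) − 891·9.81·(+2.97) = 726000 + (-505000) − (26000) = 195000 Pa.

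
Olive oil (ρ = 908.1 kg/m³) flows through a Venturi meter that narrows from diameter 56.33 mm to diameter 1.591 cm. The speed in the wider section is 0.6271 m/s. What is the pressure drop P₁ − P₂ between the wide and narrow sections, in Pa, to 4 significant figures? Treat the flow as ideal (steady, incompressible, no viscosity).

The volume flow rate is constant, so v₂ = (A₁/A₂)v₁ = (24.92/1.988)·0.6271 = 7.861 m/s.
The pipe is horizontal, so Bernoulli reduces to P₁ + ½ρv₁² = P₂ + ½ρv₂².
P₁ − P₂ = ½·908.1·(7.861² − 0.6271²) = ½·908.1·61.40 = 27880 Pa.

ΔP ≈ 27880 Pa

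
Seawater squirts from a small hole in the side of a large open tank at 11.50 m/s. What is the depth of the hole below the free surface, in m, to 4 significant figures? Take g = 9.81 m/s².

h = 6.741 m

For a small hole in a large open tank, ½v² = gh, giving h = v²/(2g).
h = 11.50²/(2·9.81) = 132.2/19.62 = 6.741 m.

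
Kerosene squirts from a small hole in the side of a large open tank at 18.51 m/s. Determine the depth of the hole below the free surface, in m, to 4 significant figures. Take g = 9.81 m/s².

h ≈ 17.46 m

Inverting v = √(2gh) gives h = v² / 2g.
h = 18.51²/(2·9.81) = 342.6/19.62 = 17.46 m.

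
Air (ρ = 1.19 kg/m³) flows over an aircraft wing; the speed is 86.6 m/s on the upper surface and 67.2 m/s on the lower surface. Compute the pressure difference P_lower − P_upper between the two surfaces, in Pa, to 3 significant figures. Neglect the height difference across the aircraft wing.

Bernoulli (same height): P_lower − P_upper = ½ρ(v_upper² − v_lower²).
ΔP = ½·1.19·(86.6² − 67.2²) = 1780 Pa.

ΔP ≈ 1780 Pa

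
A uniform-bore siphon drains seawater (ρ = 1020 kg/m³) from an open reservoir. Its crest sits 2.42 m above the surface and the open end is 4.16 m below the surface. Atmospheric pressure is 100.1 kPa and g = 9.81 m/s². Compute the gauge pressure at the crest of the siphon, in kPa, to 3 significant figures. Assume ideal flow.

P_gauge = -65.8 kPa

The outlet speed comes from Torricelli: v = √(2g·4.16) = 9.03 m/s.
With constant cross-section the crest speed equals v; applying Bernoulli from the surface up to the crest, P_top = P_atm − ½ρv² − ρg·h_top.
P_top = 100100 − ½·1020·9.03² − 1020·9.81·2.42 = 34300 Pa. So P_gauge = P_top − P_atm = -65800 Pa.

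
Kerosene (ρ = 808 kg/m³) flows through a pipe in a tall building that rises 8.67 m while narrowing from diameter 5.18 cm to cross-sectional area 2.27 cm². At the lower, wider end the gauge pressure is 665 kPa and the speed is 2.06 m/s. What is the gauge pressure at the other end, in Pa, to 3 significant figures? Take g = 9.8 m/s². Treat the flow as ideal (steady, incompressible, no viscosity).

The volume flow rate is constant, so v₂ = (A₁/A₂)v₁ = (21.1/2.27)·2.06 = 19.1 m/s.
Energy conservation along the streamline gives P₂ = P₁ − ½ρ(v₂² − v₁²) − ρg(h₂ − h₁).
P₂ = 665000 + ½·808·(2.06² − 19.1²) − 808·9.8·(+8.67) = 665000 + (-146000) − (68700) = 450000 Pa.

P₂ = 450000 Pa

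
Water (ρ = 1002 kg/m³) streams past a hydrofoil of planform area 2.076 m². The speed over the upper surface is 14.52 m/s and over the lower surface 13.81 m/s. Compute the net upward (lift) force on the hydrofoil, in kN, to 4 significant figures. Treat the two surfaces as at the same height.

From P + ½ρv² = const at equal height, P_low − P_up = ½ρ(v_up² − v_low²).
ΔP = ½·1002·(14.52² − 13.81²) = 10080 Pa.
Lift = ΔP · A = 10080 × 2.076 = 20920 N.

20.92 kN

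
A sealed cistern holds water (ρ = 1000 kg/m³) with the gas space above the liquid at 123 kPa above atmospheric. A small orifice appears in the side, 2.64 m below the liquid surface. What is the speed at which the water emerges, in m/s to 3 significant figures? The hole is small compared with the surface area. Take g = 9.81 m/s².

Take point 1 at the surface (v₁ ≈ 0) and point 2 at the hole (at atmospheric pressure). Bernoulli: P₁ + ρg h = P_atm + ½ρv₂².
With P₁ − P_atm = 123000 Pa, v₂ = √(2gh + 2ΔP/ρ) = √(2·9.81·2.64 + 2·123000/1000) = 17.3 m/s.

v = 17.3 m/s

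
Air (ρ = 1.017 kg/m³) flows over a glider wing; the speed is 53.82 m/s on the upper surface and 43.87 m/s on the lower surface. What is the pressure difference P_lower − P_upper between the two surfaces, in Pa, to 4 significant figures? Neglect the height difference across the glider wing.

Bernoulli (same height): P_lower − P_upper = ½ρ(v_upper² − v_lower²).
ΔP = ½·1.017·(53.82² − 43.87²) = 494.3 Pa.

ΔP ≈ 494.3 Pa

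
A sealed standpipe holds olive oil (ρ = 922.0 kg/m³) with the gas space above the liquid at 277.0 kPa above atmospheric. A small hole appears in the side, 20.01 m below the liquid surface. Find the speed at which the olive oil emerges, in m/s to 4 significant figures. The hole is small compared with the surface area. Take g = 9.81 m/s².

Take point 1 at the surface (v₁ ≈ 0) and point 2 at the hole (at atmospheric pressure). Bernoulli: P₁ + ρg h = P_atm + ½ρv₂².
With P₁ − P_atm = 277000 Pa, v₂ = √(2gh + 2ΔP/ρ) = √(2·9.81·20.01 + 2·277000/922.0) = 31.52 m/s.

v ≈ 31.52 m/s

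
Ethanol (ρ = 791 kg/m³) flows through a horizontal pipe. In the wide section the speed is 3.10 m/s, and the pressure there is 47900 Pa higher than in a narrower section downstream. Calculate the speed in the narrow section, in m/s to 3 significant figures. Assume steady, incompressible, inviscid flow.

v₂ = 11.4 m/s

Along the level pipe P + ½ρv² is conserved, hence v₂² = v₁² + 2(P₁ − P₂)/ρ.
v₂ = √(3.10² + 2·47900/791) = √(9.61 + 121) = 11.4 m/s.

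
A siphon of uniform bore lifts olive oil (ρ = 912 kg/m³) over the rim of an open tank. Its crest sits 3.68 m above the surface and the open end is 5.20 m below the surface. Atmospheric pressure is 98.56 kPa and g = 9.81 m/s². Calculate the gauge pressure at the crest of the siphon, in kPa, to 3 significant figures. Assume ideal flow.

From the surface to the outlet (both open to atmosphere, surface at rest): v = √(2g·h_out) = √(2·9.81·5.20) = 10.1 m/s.
With constant cross-section the crest speed equals v; applying Bernoulli from the surface up to the crest, P_top = P_atm − ½ρv² − ρg·h_top.
P_top = 98560 − ½·912·10.1² − 912·9.81·3.68 = 19100 Pa. So P_gauge = P_top − P_atm = -79400 Pa.

-79.4 kPa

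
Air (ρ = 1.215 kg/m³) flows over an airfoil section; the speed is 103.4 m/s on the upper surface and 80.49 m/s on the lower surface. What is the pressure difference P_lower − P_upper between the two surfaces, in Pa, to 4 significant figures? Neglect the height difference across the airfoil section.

The pressure is lower where the speed is higher: ΔP = ½ρ(v_up² − v_low²).
ΔP = ½·1.215·(103.4² − 80.49²) = 2559 Pa.

ΔP ≈ 2559 Pa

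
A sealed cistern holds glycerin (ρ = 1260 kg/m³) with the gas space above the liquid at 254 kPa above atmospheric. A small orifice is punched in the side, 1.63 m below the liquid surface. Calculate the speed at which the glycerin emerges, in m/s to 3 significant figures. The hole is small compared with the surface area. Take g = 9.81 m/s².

v = 20.9 m/s

Take point 1 at the surface (v₁ ≈ 0) and point 2 at the hole (at atmospheric pressure). Bernoulli: P₁ + ρg h = P_atm + ½ρv₂².
With P₁ − P_atm = 254000 Pa, v₂ = √(2gh + 2ΔP/ρ) = √(2·9.81·1.63 + 2·254000/1260) = 20.9 m/s.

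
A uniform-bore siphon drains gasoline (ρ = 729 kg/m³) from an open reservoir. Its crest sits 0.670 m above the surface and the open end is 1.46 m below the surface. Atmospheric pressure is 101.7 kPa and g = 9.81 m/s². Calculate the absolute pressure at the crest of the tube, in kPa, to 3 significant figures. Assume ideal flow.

P_top ≈ 86.5 kPa

Bernoulli surface→outlet gives ½v² = g·h_out, so v = √(2·9.81·1.46) = 5.35 m/s.
The bore is uniform, so the speed at the crest is the same v. Bernoulli surface→crest: P_atm = P_top + ½ρv² + ρg·h_top.
P_top = 101700 − ½·729·5.35² − 729·9.81·0.670 = 86500 Pa.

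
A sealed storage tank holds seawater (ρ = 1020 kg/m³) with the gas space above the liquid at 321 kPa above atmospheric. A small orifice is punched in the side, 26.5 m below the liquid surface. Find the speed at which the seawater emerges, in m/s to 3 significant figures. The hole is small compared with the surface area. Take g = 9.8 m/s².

Take point 1 at the surface (v₁ ≈ 0) and point 2 at the hole (at atmospheric pressure). Bernoulli: P₁ + ρg h = P_atm + ½ρv₂².
With P₁ − P_atm = 321000 Pa, v₂ = √(2gh + 2ΔP/ρ) = √(2·9.8·26.5 + 2·321000/1020) = 33.9 m/s.

v ≈ 33.9 m/s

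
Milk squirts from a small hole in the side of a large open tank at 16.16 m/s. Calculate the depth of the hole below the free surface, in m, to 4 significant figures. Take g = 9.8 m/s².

Inverting v = √(2gh) gives h = v² / 2g.
h = 16.16²/(2·9.8) = 261.1/19.60 = 13.32 m.

h ≈ 13.32 m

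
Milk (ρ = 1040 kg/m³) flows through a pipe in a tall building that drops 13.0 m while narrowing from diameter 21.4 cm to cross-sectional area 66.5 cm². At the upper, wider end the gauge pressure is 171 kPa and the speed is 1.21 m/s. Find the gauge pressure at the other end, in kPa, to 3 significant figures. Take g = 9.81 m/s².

282 kPa

Mass conservation (A₁v₁ = A₂v₂) gives v₂ = 1.21 × 360/66.5 = 6.54 m/s.
Applying Bernoulli between the two ends and solving for P₂: P₂ = P₁ + ½ρ(v₁² − v₂²) − ρgΔh.
P₂ = 171000 + ½·1040·(1.21² − 6.54²) − 1040·9.81·(−13.0) = 171000 + (-21500) − (-133000) = 282000 Pa.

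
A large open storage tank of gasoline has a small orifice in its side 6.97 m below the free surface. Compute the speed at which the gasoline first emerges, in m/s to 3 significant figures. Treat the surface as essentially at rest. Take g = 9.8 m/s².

v ≈ 11.7 m/s

Bernoulli from surface to hole (P equal, v_surface ≈ 0): v = √(2gh) = √(2×9.8×6.97) = 11.7 m/s.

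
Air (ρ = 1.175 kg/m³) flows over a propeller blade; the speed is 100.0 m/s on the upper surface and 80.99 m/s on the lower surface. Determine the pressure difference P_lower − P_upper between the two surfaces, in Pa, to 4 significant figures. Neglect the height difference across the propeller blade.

With negligible Δh, P + ½ρv² is constant, so P_low − P_up = ½ρ(v_up² − v_low²).
ΔP = ½·1.175·(100.0² − 80.99²) = 2021 Pa.

ΔP ≈ 2021 Pa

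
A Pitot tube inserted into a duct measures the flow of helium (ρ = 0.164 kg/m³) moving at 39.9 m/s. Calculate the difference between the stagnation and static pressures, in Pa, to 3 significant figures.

Bernoulli between the free stream and the stagnation point: ½ρv² = P_stag − P_static.
ΔP = ½·0.164·39.9² = 131 Pa.

ΔP = 131 Pa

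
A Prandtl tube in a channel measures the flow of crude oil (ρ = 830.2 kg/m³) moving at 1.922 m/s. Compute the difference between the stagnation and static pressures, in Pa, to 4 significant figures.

ΔP ≈ 1533 Pa

At the stagnation point the flow is brought to rest, so Bernoulli gives P_stag − P_static = ½ρv².
ΔP = ½·830.2·1.922² = 1533 Pa.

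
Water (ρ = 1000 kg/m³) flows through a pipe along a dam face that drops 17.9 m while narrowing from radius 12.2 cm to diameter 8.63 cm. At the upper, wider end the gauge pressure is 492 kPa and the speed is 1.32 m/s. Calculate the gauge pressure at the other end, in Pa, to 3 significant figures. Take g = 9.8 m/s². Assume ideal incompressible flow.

Mass conservation (A₁v₁ = A₂v₂) gives v₂ = 1.32 × 468/58.5 = 10.6 m/s.
Applying Bernoulli between the two ends and solving for P₂: P₂ = P₁ + ½ρ(v₁² − v₂²) − ρgΔh.
P₂ = 492000 + ½·1000·(1.32² − 10.6²) − 1000·9.8·(−17.9) = 492000 + (-54800) − (-175000) = 613000 Pa.

P₂ = 613000 Pa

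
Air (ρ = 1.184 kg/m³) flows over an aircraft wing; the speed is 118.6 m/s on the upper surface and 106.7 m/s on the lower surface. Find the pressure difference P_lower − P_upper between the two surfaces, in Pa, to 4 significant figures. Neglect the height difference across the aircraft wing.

The pressure is lower where the speed is higher: ΔP = ½ρ(v_up² − v_low²).
ΔP = ½·1.184·(118.6² − 106.7²) = 1587 Pa.

1587 Pa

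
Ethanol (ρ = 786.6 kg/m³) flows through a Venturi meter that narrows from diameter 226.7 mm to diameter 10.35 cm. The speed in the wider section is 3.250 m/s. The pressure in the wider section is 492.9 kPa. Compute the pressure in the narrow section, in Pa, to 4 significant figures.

P₂ = 401400 Pa

Mass conservation (A₁v₁ = A₂v₂) gives v₂ = 3.250 × 403.6/84.13 = 15.59 m/s.
Bernoulli (h₁ = h₂): P₁ − P₂ = ½ρ(v₂² − v₁²).
P₂ = P₁ − ½ρ(v₂² − v₁²) = 492900 − ½·786.6·(15.59² − 3.250²) = 492900 − 91460 = 401400 Pa.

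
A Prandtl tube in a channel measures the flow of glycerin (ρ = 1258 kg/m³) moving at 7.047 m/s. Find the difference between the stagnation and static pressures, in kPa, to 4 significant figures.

31.24 kPa

The dynamic pressure equals the rise in static pressure at the stagnation point: ΔP = ½ρv².
ΔP = ½·1258·7.047² = 31240 Pa.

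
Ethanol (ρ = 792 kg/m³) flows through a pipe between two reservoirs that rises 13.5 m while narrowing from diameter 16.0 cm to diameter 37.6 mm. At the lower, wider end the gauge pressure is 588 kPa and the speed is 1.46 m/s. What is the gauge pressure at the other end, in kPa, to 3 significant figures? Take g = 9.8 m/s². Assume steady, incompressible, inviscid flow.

The volume flow rate is constant, so v₂ = (A₁/A₂)v₁ = (201/11.1)·1.46 = 26.4 m/s.
Bernoulli: P₁ + ½ρv₁² + ρg h₁ = P₂ + ½ρv₂² + ρg h₂, so P₂ = P₁ + ½ρ(v₁² − v₂²) − ρg(h₂ − h₁).
P₂ = 588000 + ½·792·(1.46² − 26.4²) − 792·9.8·(+13.5) = 588000 + (-276000) − (105000) = 207000 Pa.

P₂ = 207 kPa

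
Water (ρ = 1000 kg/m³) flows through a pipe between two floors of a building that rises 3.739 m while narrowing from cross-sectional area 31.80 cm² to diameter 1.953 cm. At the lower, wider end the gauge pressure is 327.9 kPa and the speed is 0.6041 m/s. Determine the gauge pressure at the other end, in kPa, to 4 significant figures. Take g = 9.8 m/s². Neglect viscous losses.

Mass conservation (A₁v₁ = A₂v₂) gives v₂ = 0.6041 × 31.80/2.996 = 6.413 m/s.
Bernoulli: P₁ + ½ρv₁² + ρg h₁ = P₂ + ½ρv₂² + ρg h₂, so P₂ = P₁ + ½ρ(v₁² − v₂²) − ρg(h₂ − h₁).
P₂ = 327900 + ½·1000·(0.6041² − 6.413²) − 1000·9.8·(+3.739) = 327900 + (-20380) − (36640) = 270900 Pa.

P₂ ≈ 270.9 kPa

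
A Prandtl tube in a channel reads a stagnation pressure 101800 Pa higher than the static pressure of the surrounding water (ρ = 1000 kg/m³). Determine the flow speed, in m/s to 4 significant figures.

v = 14.27 m/s

Bernoulli between the free stream and the stagnation point: ½ρv² = P_stag − P_static.
v = √(2ΔP/ρ) = √(2·101800/1000) = 14.27 m/s.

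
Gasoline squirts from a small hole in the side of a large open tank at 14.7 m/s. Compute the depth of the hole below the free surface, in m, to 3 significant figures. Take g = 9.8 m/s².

h = 11.0 m

Torricelli: v = √(2gh), so h = v²/(2g).
h = 14.7²/(2·9.8) = 216/19.60 = 11.0 m.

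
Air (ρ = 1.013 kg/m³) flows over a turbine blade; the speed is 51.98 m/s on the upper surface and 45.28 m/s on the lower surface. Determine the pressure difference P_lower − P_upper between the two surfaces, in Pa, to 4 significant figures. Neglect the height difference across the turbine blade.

Bernoulli (same height): P_lower − P_upper = ½ρ(v_upper² − v_lower²).
ΔP = ½·1.013·(51.98² − 45.28²) = 330.1 Pa.

330.1 Pa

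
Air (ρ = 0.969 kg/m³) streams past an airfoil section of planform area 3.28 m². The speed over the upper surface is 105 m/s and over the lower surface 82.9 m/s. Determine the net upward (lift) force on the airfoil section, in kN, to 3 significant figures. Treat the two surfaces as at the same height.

F ≈ 6.60 kN

The faster flow above has the lower pressure; Bernoulli (same height) gives ΔP = ½ρ(v_up² − v_low²).
ΔP = ½·0.969·(105² − 82.9²) = 2010 Pa.
Lift = ΔP · A = 2010 × 3.28 = 6600 N.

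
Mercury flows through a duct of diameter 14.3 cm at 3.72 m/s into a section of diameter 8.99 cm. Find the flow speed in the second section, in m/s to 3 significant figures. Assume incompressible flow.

Continuity gives A₁v₁ = A₂v₂, so v₂ = (161 cm²)/(63.5 cm²) × 3.72 m/s = 9.41 m/s.

v₂ ≈ 9.41 m/s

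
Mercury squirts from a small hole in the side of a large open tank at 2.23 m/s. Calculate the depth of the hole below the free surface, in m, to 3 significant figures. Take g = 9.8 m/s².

For a small hole in a large open tank, ½v² = gh, giving h = v²/(2g).
h = 2.23²/(2·9.8) = 4.97/19.60 = 0.254 m.

h ≈ 0.254 m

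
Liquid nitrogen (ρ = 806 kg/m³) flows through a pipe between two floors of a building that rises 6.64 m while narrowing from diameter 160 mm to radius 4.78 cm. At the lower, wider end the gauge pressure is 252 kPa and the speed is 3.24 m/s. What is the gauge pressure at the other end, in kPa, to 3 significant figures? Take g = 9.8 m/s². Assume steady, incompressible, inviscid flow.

171 kPa

By continuity, v₂ = v₁·A₁/A₂ = 3.24·(201/71.8) = 9.08 m/s.
Energy conservation along the streamline gives P₂ = P₁ − ½ρ(v₂² − v₁²) − ρg(h₂ − h₁).
P₂ = 252000 + ½·806·(3.24² − 9.08²) − 806·9.8·(+6.64) = 252000 + (-29000) − (52400) = 171000 Pa.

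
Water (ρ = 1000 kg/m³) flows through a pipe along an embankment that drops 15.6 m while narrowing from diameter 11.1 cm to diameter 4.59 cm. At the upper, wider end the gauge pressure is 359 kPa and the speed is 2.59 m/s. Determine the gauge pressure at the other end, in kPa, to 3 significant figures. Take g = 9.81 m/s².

Continuity gives A₁v₁ = A₂v₂, so v₂ = (96.8 cm²)/(16.5 cm²) × 2.59 m/s = 15.1 m/s.
Bernoulli: P₁ + ½ρv₁² + ρg h₁ = P₂ + ½ρv₂² + ρg h₂, so P₂ = P₁ + ½ρ(v₁² − v₂²) − ρg(h₂ − h₁).
P₂ = 359000 + ½·1000·(2.59² − 15.1²) − 1000·9.81·(−15.6) = 359000 + (-111000) − (-153000) = 401000 Pa.

P₂ ≈ 401 kPa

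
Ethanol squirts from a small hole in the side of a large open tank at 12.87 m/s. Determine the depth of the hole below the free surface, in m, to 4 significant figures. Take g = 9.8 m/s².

Torricelli: v = √(2gh), so h = v²/(2g).
h = 12.87²/(2·9.8) = 165.6/19.60 = 8.451 m.

h ≈ 8.451 m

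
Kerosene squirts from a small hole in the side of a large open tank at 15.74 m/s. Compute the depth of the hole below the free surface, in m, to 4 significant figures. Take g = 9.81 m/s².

For a small hole in a large open tank, ½v² = gh, giving h = v²/(2g).
h = 15.74²/(2·9.81) = 247.7/19.62 = 12.63 m.

h = 12.63 m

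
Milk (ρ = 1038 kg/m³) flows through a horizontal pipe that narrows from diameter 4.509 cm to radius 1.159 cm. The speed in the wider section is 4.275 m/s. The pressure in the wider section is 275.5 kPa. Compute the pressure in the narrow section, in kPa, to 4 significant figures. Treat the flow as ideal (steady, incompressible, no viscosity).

By continuity, v₂ = v₁·A₁/A₂ = 4.275·(15.97/4.220) = 16.18 m/s.
Along the horizontal streamline, P + ½ρv² is constant.
P₂ = P₁ − ½ρ(v₂² − v₁²) = 275500 − ½·1038·(16.18² − 4.275²) = 275500 − 126300 = 149200 Pa.

P₂ = 149.2 kPa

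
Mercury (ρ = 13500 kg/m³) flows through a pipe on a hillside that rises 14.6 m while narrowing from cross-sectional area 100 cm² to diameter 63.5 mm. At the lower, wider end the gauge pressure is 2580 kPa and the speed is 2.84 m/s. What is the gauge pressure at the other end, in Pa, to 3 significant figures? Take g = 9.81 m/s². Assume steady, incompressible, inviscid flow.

Mass conservation (A₁v₁ = A₂v₂) gives v₂ = 2.84 × 100/31.7 = 8.97 m/s.
Energy conservation along the streamline gives P₂ = P₁ − ½ρ(v₂² − v₁²) − ρg(h₂ − h₁).
P₂ = 2580000 + ½·13500·(2.84² − 8.97²) − 13500·9.81·(+14.6) = 2580000 + (-488000) − (1930000) = 158000 Pa.

158000 Pa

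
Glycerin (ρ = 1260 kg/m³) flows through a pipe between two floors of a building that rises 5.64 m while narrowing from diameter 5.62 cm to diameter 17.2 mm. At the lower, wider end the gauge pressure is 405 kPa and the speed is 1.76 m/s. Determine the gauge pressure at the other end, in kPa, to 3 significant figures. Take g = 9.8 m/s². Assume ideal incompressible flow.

The volume flow rate is constant, so v₂ = (A₁/A₂)v₁ = (24.8/2.32)·1.76 = 18.8 m/s.
Energy conservation along the streamline gives P₂ = P₁ − ½ρ(v₂² − v₁²) − ρg(h₂ − h₁).
P₂ = 405000 + ½·1260·(1.76² − 18.8²) − 1260·9.8·(+5.64) = 405000 + (-220000) − (69600) = 115000 Pa.

P₂ = 115 kPa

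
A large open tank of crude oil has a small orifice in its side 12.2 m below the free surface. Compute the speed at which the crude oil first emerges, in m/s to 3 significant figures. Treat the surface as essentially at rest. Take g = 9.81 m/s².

v ≈ 15.5 m/s

With the surface at rest and both surface and jet at atmospheric pressure, Bernoulli gives ρg h = ½ρv², so v = √(2gh) = √(2·9.81·12.2) = 15.5 m/s.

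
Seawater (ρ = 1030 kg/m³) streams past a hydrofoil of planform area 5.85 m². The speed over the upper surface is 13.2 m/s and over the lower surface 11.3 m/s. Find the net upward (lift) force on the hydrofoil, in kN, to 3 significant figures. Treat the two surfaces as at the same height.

From P + ½ρv² = const at equal height, P_low − P_up = ½ρ(v_up² − v_low²).
ΔP = ½·1030·(13.2² − 11.3²) = 24000 Pa.
Lift = ΔP · A = 24000 × 5.85 = 140000 N.

F = 140 kN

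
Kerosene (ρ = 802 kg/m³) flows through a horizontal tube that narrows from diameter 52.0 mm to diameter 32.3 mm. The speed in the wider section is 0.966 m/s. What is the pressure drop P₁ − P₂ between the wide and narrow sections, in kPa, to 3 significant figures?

Continuity gives A₁v₁ = A₂v₂, so v₂ = (21.2 cm²)/(8.19 cm²) × 0.966 m/s = 2.50 m/s.
The pipe is horizontal, so Bernoulli reduces to P₁ + ½ρv₁² = P₂ + ½ρv₂².
P₁ − P₂ = ½·802·(2.50² − 0.966²) = ½·802·5.34 = 2140 Pa.

ΔP = 2.14 kPa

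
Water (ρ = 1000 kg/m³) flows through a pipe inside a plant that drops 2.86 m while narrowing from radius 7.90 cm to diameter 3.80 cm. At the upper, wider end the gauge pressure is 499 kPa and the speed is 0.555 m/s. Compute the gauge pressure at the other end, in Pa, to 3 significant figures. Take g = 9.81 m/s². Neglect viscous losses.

The volume flow rate is constant, so v₂ = (A₁/A₂)v₁ = (196/11.3)·0.555 = 9.59 m/s.
Applying Bernoulli between the two ends and solving for P₂: P₂ = P₁ + ½ρ(v₁² − v₂²) − ρgΔh.
P₂ = 499000 + ½·1000·(0.555² − 9.59²) − 1000·9.81·(−2.86) = 499000 + (-45900) − (-28100) = 481000 Pa.

P₂ ≈ 481000 Pa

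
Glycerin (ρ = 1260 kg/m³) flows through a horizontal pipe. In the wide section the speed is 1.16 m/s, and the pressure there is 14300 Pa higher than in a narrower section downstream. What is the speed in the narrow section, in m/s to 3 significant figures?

v₂ ≈ 4.90 m/s

With h₁ = h₂, rearranging Bernoulli gives v₂ = √(v₁² + 2ΔP/ρ).
v₂ = √(1.16² + 2·14300/1260) = √(1.35 + 22.7) = 4.90 m/s.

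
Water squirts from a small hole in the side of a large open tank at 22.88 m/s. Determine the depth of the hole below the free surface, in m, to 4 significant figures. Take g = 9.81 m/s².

Inverting v = √(2gh) gives h = v² / 2g.
h = 22.88²/(2·9.81) = 523.5/19.62 = 26.68 m.

h ≈ 26.68 m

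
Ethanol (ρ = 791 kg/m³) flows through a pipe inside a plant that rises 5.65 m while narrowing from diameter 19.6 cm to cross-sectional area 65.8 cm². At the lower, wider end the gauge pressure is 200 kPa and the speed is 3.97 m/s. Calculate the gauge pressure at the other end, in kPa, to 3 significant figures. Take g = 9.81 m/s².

Continuity gives A₁v₁ = A₂v₂, so v₂ = (302 cm²)/(65.8 cm²) × 3.97 m/s = 18.2 m/s.
Energy conservation along the streamline gives P₂ = P₁ − ½ρ(v₂² − v₁²) − ρg(h₂ − h₁).
P₂ = 200000 + ½·791·(3.97² − 18.2²) − 791·9.81·(+5.65) = 200000 + (-125000) − (43800) = 31300 Pa.

31.3 kPa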